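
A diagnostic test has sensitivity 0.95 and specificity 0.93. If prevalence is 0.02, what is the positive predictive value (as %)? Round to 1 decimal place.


PPV = (sens * prev) / (sens * prev + (1-spec) * (1-prev))
Numerator = 0.95 * 0.02 = 0.019
P(positive and no disease) = (1 - spec) * (1 - prev) = (1 - 0.93) * (1 - 0.02) = 0.0686
Denominator = 0.019 + 0.0686 = 0.0876
PPV = 0.019 / 0.0876 = 0.216895
As percentage = 21.7


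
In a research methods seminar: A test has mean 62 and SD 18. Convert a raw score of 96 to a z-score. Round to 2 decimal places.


z = (X - mu) / sigma
= (96 - 62) / 18
= 34 / 18
= 1.89


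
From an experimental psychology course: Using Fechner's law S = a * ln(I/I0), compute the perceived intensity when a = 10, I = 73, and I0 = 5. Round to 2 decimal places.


S = 10 * ln(73/5)
I/I0 = 14.6
ln(14.6) = 2.681
S = 10 * 2.681
= 26.81


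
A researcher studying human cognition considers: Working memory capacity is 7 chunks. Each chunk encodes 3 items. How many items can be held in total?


Total items = chunks * items_per_chunk
= 7 * 3
= 21


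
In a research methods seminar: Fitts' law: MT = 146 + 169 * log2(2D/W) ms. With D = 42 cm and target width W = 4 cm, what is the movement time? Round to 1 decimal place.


MT = 146 + 169 * log2(2*42/4)
2D/W = 21.0
log2(21.0) = 4.3923
MT = 146 + 169 * 4.3923
= 888.3 ms


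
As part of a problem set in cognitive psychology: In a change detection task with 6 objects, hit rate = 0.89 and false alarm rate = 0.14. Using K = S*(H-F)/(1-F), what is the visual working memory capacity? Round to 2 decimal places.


K = S * (H - F) / (1 - F)
H - F = 0.75
1 - F = 0.86
K = 6 * 0.75 / 0.86
= 5.23


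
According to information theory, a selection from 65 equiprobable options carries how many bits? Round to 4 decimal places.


H = log2(n)
H = log2(65)
= 6.0224


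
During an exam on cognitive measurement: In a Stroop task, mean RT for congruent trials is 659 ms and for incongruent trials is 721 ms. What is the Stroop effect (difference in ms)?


Stroop effect = RT(incongruent) - RT(congruent)
= 721 - 659
= 62 ms


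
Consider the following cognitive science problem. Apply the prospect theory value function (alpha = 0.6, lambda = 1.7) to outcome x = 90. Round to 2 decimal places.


Since x = 90 >= 0, use v(x) = x^0.6
90^0.6 = 14.878
v(90) = 14.88


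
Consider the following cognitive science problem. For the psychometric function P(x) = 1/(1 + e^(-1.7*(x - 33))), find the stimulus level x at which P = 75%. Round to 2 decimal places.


At P = 0.75: 0.75 = 1/(1 + e^(-k*(x-x0)))
Solving: e^(-k*(x-x0)) = 1/3
x = x0 + ln(3)/k
ln(3) = 1.0986
x = 33 + 1.0986/1.7
= 33 + 0.6462
= 33.65


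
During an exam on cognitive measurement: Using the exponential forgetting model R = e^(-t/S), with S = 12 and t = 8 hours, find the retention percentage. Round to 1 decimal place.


R = e^(-t/S)
-t/S = -8/12 = -0.666667
R = e^(-0.666667) = 0.513417
Percentage = 0.513417 * 100
= 51.3


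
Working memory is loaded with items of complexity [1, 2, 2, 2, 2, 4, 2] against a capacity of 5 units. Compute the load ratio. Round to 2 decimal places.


Total complexity = 1 + 2 + 2 + 2 + 2 + 4 + 2 = 15
Load = total / capacity = 15 / 5
= 3.00


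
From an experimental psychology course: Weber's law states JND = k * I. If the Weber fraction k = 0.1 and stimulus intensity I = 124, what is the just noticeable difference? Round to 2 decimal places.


JND = k * I
JND = 0.1 * 124
= 12.40


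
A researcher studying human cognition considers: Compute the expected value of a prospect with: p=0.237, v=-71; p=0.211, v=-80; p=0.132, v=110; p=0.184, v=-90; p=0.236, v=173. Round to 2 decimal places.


EU = sum(p_i * v_i)
0.237 * -71 = -16.827
0.211 * -80 = -16.88
0.132 * 110 = 14.52
0.184 * -90 = -16.56
0.236 * 173 = 40.828
EU = -16.827 + -16.88 + 14.52 + -16.56 + 40.828
= 5.08


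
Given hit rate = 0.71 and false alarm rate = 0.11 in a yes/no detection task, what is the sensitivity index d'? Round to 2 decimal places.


d' = z(HR) - z(FAR)
z(0.71) = 0.5534
z(0.11) = -1.2265
d' = 0.5534 - -1.2265
= 1.78


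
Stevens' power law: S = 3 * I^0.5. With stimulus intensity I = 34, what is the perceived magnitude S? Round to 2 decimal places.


S = 3 * 34^0.5
34^0.5 = 5.831
S = 3 * 5.831
= 17.49


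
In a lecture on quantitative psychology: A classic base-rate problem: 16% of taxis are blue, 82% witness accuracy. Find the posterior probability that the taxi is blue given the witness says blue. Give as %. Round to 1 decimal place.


P(blue | says blue) = P(says blue | blue)*P(blue) / [P(says blue | blue)*P(blue) + P(says blue | not blue)*P(not blue)]
Numerator = 0.82 * 0.16 = 0.1312
False identification = 0.18 * 0.84 = 0.1512
P = 0.1312 / (0.1312 + 0.1512)
= 0.1312 / 0.2824
As percentage = 46.5


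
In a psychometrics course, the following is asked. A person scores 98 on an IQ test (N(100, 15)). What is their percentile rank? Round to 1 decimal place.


z = (IQ - mean) / SD
z = (98 - 100) / 15 = -0.1333
Percentile = Phi(-0.1333) * 100
Phi(-0.1333) = 0.446978
= 44.7


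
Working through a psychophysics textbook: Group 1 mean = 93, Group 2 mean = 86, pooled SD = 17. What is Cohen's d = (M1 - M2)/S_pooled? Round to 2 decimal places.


Cohen's d = (M1 - M2) / S_pooled
= (93 - 86) / 17
= 7 / 17
= 0.41


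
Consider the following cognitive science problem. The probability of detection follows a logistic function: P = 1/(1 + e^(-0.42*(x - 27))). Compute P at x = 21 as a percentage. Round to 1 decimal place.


P(x) = 1/(1 + e^(-0.42*(21 - 27)))
Exponent = -0.42 * -6 = 2.52
e^(2.52) = 12.428597
P = 1/(1 + 12.428597) = 0.074468
Percentage = 7.4


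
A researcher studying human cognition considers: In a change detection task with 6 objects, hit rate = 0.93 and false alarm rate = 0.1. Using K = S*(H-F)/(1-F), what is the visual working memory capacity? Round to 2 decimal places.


K = S * (H - F) / (1 - F)
H - F = 0.83
1 - F = 0.9
K = 6 * 0.83 / 0.9
= 5.53


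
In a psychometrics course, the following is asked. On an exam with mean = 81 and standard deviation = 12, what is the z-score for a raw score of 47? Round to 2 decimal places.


z = (X - mu) / sigma
= (47 - 81) / 12
= -34 / 12
= -2.83


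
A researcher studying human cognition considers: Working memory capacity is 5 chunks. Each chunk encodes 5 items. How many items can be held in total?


Total items = chunks * items_per_chunk
= 5 * 5
= 25


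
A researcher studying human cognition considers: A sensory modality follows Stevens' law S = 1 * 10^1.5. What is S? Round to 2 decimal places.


S = 1 * 10^1.5
10^1.5 = 31.6228
S = 1 * 31.6228
= 31.62


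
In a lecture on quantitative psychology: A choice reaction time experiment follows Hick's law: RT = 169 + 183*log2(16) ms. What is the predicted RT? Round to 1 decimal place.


RT = 169 + 183 * log2(16)
log2(16) = 4.0
RT = 169 + 183 * 4.0
= 169 + 732.0
= 901.0 ms


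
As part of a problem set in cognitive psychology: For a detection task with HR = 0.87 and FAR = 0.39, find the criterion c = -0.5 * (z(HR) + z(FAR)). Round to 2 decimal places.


c = -0.5 * (z(HR) + z(FAR))
z(0.87) = 1.1264
z(0.39) = -0.2793
c = -0.5 * (1.1264 + -0.2793)
= -0.5 * 0.8471
= -0.42


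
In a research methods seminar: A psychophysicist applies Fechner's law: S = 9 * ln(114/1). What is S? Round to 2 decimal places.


S = 9 * ln(114/1)
I/I0 = 114.0
ln(114.0) = 4.7362
S = 9 * 4.7362
= 42.63


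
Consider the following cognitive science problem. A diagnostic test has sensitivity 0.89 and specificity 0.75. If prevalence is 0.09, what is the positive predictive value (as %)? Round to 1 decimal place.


PPV = (sens * prev) / (sens * prev + (1-spec) * (1-prev))
Numerator = 0.89 * 0.09 = 0.0801
P(positive and no disease) = (1 - spec) * (1 - prev) = (1 - 0.75) * (1 - 0.09) = 0.2275
Denominator = 0.0801 + 0.2275 = 0.3076
PPV = 0.0801 / 0.3076 = 0.260403
As percentage = 26.0


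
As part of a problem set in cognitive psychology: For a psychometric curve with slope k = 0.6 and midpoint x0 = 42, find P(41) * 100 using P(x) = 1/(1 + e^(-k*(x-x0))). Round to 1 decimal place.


P(x) = 1/(1 + e^(-0.6*(41 - 42)))
Exponent = -0.6 * -1 = 0.6
e^(0.6) = 1.822119
P = 1/(1 + 1.822119) = 0.354344
Percentage = 35.4


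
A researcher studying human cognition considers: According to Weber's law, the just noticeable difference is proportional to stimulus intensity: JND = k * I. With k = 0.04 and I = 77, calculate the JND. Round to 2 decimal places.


JND = k * I
JND = 0.04 * 77
= 3.08


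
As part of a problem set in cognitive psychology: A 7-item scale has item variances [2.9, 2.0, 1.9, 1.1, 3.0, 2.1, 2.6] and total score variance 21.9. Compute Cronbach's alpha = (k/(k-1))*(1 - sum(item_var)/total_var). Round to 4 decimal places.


alpha = (k/(k-1)) * (1 - sum(s_i^2)/s_total^2)
sum(item variances) = 15.6
k/(k-1) = 7/6 = 1.166667
1 - 15.6/21.9 = 1 - 0.712329 = 0.287671
alpha = 1.166667 * 0.287671
= 0.3356


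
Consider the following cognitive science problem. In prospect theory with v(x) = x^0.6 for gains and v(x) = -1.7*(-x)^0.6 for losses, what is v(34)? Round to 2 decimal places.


Since x = 34 >= 0, use v(x) = x^0.6
34^0.6 = 8.2964
v(34) = 8.30


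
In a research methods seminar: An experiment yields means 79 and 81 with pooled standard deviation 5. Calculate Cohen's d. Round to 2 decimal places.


Cohen's d = (M1 - M2) / S_pooled
= (79 - 81) / 5
= -2 / 5
= -0.40


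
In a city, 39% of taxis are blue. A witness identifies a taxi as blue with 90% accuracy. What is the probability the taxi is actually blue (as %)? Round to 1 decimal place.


P(blue | says blue) = P(says blue | blue)*P(blue) / [P(says blue | blue)*P(blue) + P(says blue | not blue)*P(not blue)]
Numerator = 0.9 * 0.39 = 0.351
False identification = 0.1 * 0.61 = 0.061
P = 0.351 / (0.351 + 0.061)
= 0.351 / 0.412
As percentage = 85.2


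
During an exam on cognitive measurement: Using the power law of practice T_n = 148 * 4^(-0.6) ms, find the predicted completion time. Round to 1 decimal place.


T_n = 148 * 4^(-0.6)
4^(-0.6) = 0.435275
T_n = 148 * 0.435275
= 64.4 ms


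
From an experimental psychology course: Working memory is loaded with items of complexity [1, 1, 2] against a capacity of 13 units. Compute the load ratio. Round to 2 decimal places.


Total complexity = 1 + 1 + 2 = 4
Load = total / capacity = 4 / 13
= 0.31


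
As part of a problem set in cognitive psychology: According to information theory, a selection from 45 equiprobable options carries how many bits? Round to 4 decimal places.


H = log2(n)
H = log2(45)
= 5.4919


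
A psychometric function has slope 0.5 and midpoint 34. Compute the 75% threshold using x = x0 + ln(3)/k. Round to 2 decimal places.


At P = 0.75: 0.75 = 1/(1 + e^(-k*(x-x0)))
Solving: e^(-k*(x-x0)) = 1/3
x = x0 + ln(3)/k
ln(3) = 1.0986
x = 34 + 1.0986/0.5
= 34 + 2.1972
= 36.20


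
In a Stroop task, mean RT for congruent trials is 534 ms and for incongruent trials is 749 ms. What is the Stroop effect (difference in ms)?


Stroop effect = RT(incongruent) - RT(congruent)
= 749 - 534
= 215 ms


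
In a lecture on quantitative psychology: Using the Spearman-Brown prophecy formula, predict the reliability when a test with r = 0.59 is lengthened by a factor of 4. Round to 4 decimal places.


r_new = n*r / (1 + (n-1)*r)
Numerator = 4 * 0.59 = 2.36
Denominator = 1 + 3 * 0.59 = 2.77
r_new = 2.36 / 2.77
= 0.8520


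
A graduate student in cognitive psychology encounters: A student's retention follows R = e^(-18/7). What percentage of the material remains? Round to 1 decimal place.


R = e^(-t/S)
-t/S = -18/7 = -2.571429
R = e^(-2.571429) = 0.076426
Percentage = 0.076426 * 100
= 7.6


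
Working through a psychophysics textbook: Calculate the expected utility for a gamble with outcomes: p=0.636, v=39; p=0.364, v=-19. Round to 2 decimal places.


EU = sum(p_i * v_i)
0.636 * 39 = 24.804
0.364 * -19 = -6.916
EU = 24.804 + -6.916
= 17.89


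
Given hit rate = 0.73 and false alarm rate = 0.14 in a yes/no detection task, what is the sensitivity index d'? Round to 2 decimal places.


d' = z(HR) - z(FAR)
z(0.73) = 0.6128
z(0.14) = -1.0803
d' = 0.6128 - -1.0803
= 1.69


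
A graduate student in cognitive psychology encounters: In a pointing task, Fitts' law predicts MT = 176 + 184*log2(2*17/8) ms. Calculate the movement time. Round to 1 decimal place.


MT = 176 + 184 * log2(2*17/8)
2D/W = 4.25
log2(4.25) = 2.0875
MT = 176 + 184 * 2.0875
= 560.1 ms


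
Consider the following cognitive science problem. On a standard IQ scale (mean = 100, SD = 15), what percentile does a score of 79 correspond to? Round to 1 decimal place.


z = (IQ - mean) / SD
z = (79 - 100) / 15 = -1.4
Percentile = Phi(-1.4) * 100
Phi(-1.4) = 0.080757
= 8.1


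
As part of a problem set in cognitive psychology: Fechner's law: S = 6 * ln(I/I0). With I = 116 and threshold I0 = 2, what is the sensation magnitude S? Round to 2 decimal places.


S = 6 * ln(116/2)
I/I0 = 58.0
ln(58.0) = 4.0604
S = 6 * 4.0604
= 24.36


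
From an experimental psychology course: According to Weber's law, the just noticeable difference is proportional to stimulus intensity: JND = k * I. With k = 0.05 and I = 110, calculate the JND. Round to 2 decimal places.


JND = k * I
JND = 0.05 * 110
= 5.50


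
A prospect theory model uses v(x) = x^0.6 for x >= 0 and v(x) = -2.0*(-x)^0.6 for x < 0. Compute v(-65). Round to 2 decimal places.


Since x = -65 < 0, use v(x) = -lambda*(-x)^alpha
(-x) = 65
65^0.6 = 12.2391
v(-65) = -2.0 * 12.2391
= -24.48


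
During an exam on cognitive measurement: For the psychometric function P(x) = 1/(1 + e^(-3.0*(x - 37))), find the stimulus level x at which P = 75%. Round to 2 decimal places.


At P = 0.75: 0.75 = 1/(1 + e^(-k*(x-x0)))
Solving: e^(-k*(x-x0)) = 1/3
x = x0 + ln(3)/k
ln(3) = 1.0986
x = 37 + 1.0986/3.0
= 37 + 0.3662
= 37.37


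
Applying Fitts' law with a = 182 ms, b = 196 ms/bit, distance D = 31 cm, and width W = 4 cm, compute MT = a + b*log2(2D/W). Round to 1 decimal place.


MT = 182 + 196 * log2(2*31/4)
2D/W = 15.5
log2(15.5) = 3.9542
MT = 182 + 196 * 3.9542
= 957.0 ms


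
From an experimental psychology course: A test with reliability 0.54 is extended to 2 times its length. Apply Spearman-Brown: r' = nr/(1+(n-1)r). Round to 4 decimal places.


r_new = n*r / (1 + (n-1)*r)
Numerator = 2 * 0.54 = 1.08
Denominator = 1 + 1 * 0.54 = 1.54
r_new = 1.08 / 1.54
= 0.7013


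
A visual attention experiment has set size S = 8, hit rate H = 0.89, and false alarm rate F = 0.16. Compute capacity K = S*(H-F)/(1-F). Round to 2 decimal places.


K = S * (H - F) / (1 - F)
H - F = 0.73
1 - F = 0.84
K = 8 * 0.73 / 0.84
= 6.95


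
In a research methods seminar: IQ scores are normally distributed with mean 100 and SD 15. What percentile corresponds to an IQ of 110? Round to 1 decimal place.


z = (IQ - mean) / SD
z = (110 - 100) / 15 = 0.6667
Percentile = Phi(0.6667) * 100
Phi(0.6667) = 0.747518
= 74.8


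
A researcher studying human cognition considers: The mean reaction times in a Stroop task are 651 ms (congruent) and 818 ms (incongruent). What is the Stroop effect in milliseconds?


Stroop effect = RT(incongruent) - RT(congruent)
= 818 - 651
= 167 ms


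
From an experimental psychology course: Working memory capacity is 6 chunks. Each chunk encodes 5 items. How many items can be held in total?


Total items = chunks * items_per_chunk
= 6 * 5
= 30


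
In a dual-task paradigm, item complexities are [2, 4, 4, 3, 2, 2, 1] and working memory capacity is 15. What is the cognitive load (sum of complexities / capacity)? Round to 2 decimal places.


Total complexity = 2 + 4 + 4 + 3 + 2 + 2 + 1 = 18
Load = total / capacity = 18 / 15
= 1.20


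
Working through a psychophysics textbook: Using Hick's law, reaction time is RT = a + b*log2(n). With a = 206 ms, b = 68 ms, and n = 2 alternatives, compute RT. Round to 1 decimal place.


RT = 206 + 68 * log2(2)
log2(2) = 1.0
RT = 206 + 68 * 1.0
= 206 + 68.0
= 274.0 ms


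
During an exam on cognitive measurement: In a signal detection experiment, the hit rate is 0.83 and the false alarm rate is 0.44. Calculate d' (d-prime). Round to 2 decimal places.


d' = z(HR) - z(FAR)
z(0.83) = 0.9542
z(0.44) = -0.151
d' = 0.9542 - -0.151
= 1.11


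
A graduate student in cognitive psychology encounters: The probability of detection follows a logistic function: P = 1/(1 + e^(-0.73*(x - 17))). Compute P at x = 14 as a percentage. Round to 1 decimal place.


P(x) = 1/(1 + e^(-0.73*(14 - 17)))
Exponent = -0.73 * -3 = 2.19
e^(2.19) = 8.935213
P = 1/(1 + 8.935213) = 0.100652
Percentage = 10.1


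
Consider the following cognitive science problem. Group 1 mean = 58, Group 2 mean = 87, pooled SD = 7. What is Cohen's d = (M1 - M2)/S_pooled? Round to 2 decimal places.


Cohen's d = (M1 - M2) / S_pooled
= (58 - 87) / 7
= -29 / 7
= -4.14


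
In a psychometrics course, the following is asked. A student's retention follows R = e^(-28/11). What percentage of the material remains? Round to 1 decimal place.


R = e^(-t/S)
-t/S = -28/11 = -2.545455
R = e^(-2.545455) = 0.078437
Percentage = 0.078437 * 100
= 7.8


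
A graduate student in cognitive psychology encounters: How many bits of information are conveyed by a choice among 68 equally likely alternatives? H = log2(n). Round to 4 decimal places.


H = log2(n)
H = log2(68)
= 6.0875


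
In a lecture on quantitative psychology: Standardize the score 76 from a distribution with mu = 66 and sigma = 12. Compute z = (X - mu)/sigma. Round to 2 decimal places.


z = (X - mu) / sigma
= (76 - 66) / 12
= 10 / 12
= 0.83


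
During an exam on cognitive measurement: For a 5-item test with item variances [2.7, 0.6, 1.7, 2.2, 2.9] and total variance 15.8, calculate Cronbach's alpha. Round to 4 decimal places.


alpha = (k/(k-1)) * (1 - sum(s_i^2)/s_total^2)
sum(item variances) = 10.1
k/(k-1) = 5/4 = 1.25
1 - 10.1/15.8 = 1 - 0.639241 = 0.360759
alpha = 1.25 * 0.360759
= 0.4509


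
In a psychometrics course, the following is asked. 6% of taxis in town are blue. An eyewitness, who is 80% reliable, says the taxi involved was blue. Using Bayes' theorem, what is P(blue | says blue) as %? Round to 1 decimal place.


P(blue | says blue) = P(says blue | blue)*P(blue) / [P(says blue | blue)*P(blue) + P(says blue | not blue)*P(not blue)]
Numerator = 0.8 * 0.06 = 0.048
False identification = 0.2 * 0.94 = 0.188
P = 0.048 / (0.048 + 0.188)
= 0.048 / 0.236
As percentage = 20.3


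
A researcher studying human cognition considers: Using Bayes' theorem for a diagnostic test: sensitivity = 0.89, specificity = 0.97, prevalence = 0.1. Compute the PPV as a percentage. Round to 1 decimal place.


PPV = (sens * prev) / (sens * prev + (1-spec) * (1-prev))
Numerator = 0.89 * 0.1 = 0.089
P(positive and no disease) = (1 - spec) * (1 - prev) = (1 - 0.97) * (1 - 0.1) = 0.027
Denominator = 0.089 + 0.027 = 0.116
PPV = 0.089 / 0.116 = 0.767241
As percentage = 76.7


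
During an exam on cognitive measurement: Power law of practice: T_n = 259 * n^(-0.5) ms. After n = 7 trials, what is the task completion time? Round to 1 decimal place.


T_n = 259 * 7^(-0.5)
7^(-0.5) = 0.377964
T_n = 259 * 0.377964
= 97.9 ms


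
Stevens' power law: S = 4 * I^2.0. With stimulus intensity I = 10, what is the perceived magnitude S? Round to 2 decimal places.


S = 4 * 10^2.0
10^2.0 = 100.0
S = 4 * 100.0
= 400.00


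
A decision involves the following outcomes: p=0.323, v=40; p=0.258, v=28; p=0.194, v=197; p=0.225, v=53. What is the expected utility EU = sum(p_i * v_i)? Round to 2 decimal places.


EU = sum(p_i * v_i)
0.323 * 40 = 12.92
0.258 * 28 = 7.224
0.194 * 197 = 38.218
0.225 * 53 = 11.925
EU = 12.92 + 7.224 + 38.218 + 11.925
= 70.29


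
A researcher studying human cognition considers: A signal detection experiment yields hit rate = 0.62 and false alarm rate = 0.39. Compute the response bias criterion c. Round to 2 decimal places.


c = -0.5 * (z(HR) + z(FAR))
z(0.62) = 0.3055
z(0.39) = -0.2793
c = -0.5 * (0.3055 + -0.2793)
= -0.5 * 0.0262
= -0.01


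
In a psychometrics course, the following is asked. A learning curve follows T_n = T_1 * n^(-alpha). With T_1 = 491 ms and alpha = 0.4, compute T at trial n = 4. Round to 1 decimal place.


T_n = 491 * 4^(-0.4)
4^(-0.4) = 0.574349
T_n = 491 * 0.574349
= 282.0 ms


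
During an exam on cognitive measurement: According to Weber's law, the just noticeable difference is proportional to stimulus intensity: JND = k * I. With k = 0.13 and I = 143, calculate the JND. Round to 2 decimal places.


JND = k * I
JND = 0.13 * 143
= 18.59


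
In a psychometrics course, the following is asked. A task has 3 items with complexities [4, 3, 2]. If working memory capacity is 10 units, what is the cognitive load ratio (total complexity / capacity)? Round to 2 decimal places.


Total complexity = 4 + 3 + 2 = 9
Load = total / capacity = 9 / 10
= 0.90


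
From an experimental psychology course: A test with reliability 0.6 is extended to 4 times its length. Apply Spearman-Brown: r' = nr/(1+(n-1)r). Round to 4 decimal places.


r_new = n*r / (1 + (n-1)*r)
Numerator = 4 * 0.6 = 2.4
Denominator = 1 + 3 * 0.6 = 2.8
r_new = 2.4 / 2.8
= 0.8571


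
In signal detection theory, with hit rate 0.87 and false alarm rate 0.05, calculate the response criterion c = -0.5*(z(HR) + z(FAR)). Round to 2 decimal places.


c = -0.5 * (z(HR) + z(FAR))
z(0.87) = 1.1264
z(0.05) = -1.6449
c = -0.5 * (1.1264 + -1.6449)
= -0.5 * -0.5185
= 0.26


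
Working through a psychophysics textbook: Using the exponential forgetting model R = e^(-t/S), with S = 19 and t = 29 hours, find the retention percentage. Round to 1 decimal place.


R = e^(-t/S)
-t/S = -29/19 = -1.526316
R = e^(-1.526316) = 0.217335
Percentage = 0.217335 * 100
= 21.7


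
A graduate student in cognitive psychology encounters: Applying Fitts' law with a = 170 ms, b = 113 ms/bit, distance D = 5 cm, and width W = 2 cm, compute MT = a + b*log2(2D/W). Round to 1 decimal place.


MT = 170 + 113 * log2(2*5/2)
2D/W = 5.0
log2(5.0) = 2.3219
MT = 170 + 113 * 2.3219
= 432.4 ms


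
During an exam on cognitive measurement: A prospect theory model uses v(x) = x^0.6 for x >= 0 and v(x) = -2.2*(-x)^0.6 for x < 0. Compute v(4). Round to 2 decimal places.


Since x = 4 >= 0, use v(x) = x^0.6
4^0.6 = 2.2974
v(4) = 2.30


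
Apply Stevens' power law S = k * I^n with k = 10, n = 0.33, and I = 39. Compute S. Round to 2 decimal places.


S = 10 * 39^0.33
39^0.33 = 3.3501
S = 10 * 3.3501
= 33.50


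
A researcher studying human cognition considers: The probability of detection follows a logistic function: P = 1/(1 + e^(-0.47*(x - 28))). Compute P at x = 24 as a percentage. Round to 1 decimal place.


P(x) = 1/(1 + e^(-0.47*(24 - 28)))
Exponent = -0.47 * -4 = 1.88
e^(1.88) = 6.553505
P = 1/(1 + 6.553505) = 0.132389
Percentage = 13.2


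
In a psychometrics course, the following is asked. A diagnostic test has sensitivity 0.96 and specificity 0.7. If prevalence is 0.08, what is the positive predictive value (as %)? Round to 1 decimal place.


PPV = (sens * prev) / (sens * prev + (1-spec) * (1-prev))
Numerator = 0.96 * 0.08 = 0.0768
P(positive and no disease) = (1 - spec) * (1 - prev) = (1 - 0.7) * (1 - 0.08) = 0.276
Denominator = 0.0768 + 0.276 = 0.3528
PPV = 0.0768 / 0.3528 = 0.217687
As percentage = 21.8


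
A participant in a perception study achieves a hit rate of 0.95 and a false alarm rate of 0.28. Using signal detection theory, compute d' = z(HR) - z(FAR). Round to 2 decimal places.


d' = z(HR) - z(FAR)
z(0.95) = 1.6449
z(0.28) = -0.5828
d' = 1.6449 - -0.5828
= 2.23


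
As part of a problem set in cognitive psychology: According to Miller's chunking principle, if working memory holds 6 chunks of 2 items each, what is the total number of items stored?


Total items = chunks * items_per_chunk
= 6 * 2
= 12


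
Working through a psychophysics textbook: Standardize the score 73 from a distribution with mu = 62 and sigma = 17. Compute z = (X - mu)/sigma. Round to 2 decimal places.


z = (X - mu) / sigma
= (73 - 62) / 17
= 11 / 17
= 0.65


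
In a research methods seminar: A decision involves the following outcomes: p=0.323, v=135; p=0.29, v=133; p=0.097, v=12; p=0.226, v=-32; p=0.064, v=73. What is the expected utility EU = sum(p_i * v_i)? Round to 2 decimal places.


EU = sum(p_i * v_i)
0.323 * 135 = 43.605
0.29 * 133 = 38.57
0.097 * 12 = 1.164
0.226 * -32 = -7.232
0.064 * 73 = 4.672
EU = 43.605 + 38.57 + 1.164 + -7.232 + 4.672
= 80.78


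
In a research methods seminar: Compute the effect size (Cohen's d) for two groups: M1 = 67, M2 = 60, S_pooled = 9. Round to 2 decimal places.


Cohen's d = (M1 - M2) / S_pooled
= (67 - 60) / 9
= 7 / 9
= 0.78


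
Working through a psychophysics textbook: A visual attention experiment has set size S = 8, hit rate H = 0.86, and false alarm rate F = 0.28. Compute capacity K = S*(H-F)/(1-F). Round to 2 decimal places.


K = S * (H - F) / (1 - F)
H - F = 0.58
1 - F = 0.72
K = 8 * 0.58 / 0.72
= 6.44


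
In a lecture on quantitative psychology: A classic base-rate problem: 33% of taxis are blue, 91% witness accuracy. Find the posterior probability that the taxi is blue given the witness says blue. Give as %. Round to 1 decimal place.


P(blue | says blue) = P(says blue | blue)*P(blue) / [P(says blue | blue)*P(blue) + P(says blue | not blue)*P(not blue)]
Numerator = 0.91 * 0.33 = 0.3003
False identification = 0.09 * 0.67 = 0.0603
P = 0.3003 / (0.3003 + 0.0603)
= 0.3003 / 0.3606
As percentage = 83.3


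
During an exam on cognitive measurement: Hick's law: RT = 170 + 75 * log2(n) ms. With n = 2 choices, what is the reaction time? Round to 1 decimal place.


RT = 170 + 75 * log2(2)
log2(2) = 1.0
RT = 170 + 75 * 1.0
= 170 + 75.0
= 245.0 ms


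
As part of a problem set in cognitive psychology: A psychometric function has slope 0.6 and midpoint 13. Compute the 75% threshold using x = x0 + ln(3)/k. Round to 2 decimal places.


At P = 0.75: 0.75 = 1/(1 + e^(-k*(x-x0)))
Solving: e^(-k*(x-x0)) = 1/3
x = x0 + ln(3)/k
ln(3) = 1.0986
x = 13 + 1.0986/0.6
= 13 + 1.831
= 14.83


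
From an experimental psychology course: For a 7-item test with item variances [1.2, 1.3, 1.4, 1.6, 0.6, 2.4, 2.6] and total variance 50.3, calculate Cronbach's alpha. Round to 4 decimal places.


alpha = (k/(k-1)) * (1 - sum(s_i^2)/s_total^2)
sum(item variances) = 11.1
k/(k-1) = 7/6 = 1.166667
1 - 11.1/50.3 = 1 - 0.220676 = 0.779324
alpha = 1.166667 * 0.779324
= 0.9092


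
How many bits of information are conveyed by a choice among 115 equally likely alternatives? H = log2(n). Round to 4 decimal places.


H = log2(n)
H = log2(115)
= 6.8455


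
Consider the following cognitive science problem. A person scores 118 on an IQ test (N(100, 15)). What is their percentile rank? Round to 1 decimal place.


z = (IQ - mean) / SD
z = (118 - 100) / 15 = 1.2
Percentile = Phi(1.2) * 100
Phi(1.2) = 0.88493
= 88.5


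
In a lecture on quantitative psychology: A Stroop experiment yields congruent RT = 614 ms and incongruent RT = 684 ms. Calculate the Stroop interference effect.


Stroop effect = RT(incongruent) - RT(congruent)
= 684 - 614
= 70 ms


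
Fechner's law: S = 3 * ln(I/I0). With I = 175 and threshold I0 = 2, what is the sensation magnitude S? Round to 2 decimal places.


S = 3 * ln(175/2)
I/I0 = 87.5
ln(87.5) = 4.4716
S = 3 * 4.4716
= 13.41


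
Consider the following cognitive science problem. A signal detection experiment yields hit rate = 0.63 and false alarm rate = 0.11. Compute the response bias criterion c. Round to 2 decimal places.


c = -0.5 * (z(HR) + z(FAR))
z(0.63) = 0.3319
z(0.11) = -1.2265
c = -0.5 * (0.3319 + -1.2265)
= -0.5 * -0.8946
= 0.45


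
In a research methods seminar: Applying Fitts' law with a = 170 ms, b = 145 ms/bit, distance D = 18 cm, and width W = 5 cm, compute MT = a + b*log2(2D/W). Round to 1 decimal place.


MT = 170 + 145 * log2(2*18/5)
2D/W = 7.2
log2(7.2) = 2.848
MT = 170 + 145 * 2.848
= 583.0 ms


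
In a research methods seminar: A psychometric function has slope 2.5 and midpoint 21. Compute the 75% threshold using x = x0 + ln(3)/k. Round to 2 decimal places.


At P = 0.75: 0.75 = 1/(1 + e^(-k*(x-x0)))
Solving: e^(-k*(x-x0)) = 1/3
x = x0 + ln(3)/k
ln(3) = 1.0986
x = 21 + 1.0986/2.5
= 21 + 0.4394
= 21.44


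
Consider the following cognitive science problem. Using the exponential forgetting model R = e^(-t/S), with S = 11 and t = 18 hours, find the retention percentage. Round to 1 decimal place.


R = e^(-t/S)
-t/S = -18/11 = -1.636364
R = e^(-1.636364) = 0.194687
Percentage = 0.194687 * 100
= 19.5


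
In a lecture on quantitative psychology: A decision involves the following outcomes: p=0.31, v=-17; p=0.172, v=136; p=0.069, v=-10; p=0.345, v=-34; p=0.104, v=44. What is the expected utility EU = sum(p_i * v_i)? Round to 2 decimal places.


EU = sum(p_i * v_i)
0.31 * -17 = -5.27
0.172 * 136 = 23.392
0.069 * -10 = -0.69
0.345 * -34 = -11.73
0.104 * 44 = 4.576
EU = -5.27 + 23.392 + -0.69 + -11.73 + 4.576
= 10.28


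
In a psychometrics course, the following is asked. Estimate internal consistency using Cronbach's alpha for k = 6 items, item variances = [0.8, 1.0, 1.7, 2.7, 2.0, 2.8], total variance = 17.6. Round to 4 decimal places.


alpha = (k/(k-1)) * (1 - sum(s_i^2)/s_total^2)
sum(item variances) = 11.0
k/(k-1) = 6/5 = 1.2
1 - 11.0/17.6 = 1 - 0.625 = 0.375
alpha = 1.2 * 0.375
= 0.4500


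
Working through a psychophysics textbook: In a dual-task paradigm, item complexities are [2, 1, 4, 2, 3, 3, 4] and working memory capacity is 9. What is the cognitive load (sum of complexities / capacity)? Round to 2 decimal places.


Total complexity = 2 + 1 + 4 + 2 + 3 + 3 + 4 = 19
Load = total / capacity = 19 / 9
= 2.11


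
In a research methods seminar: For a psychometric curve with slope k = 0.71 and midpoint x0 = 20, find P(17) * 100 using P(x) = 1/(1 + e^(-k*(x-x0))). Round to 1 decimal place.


P(x) = 1/(1 + e^(-0.71*(17 - 20)))
Exponent = -0.71 * -3 = 2.13
e^(2.13) = 8.414867
P = 1/(1 + 8.414867) = 0.106215
Percentage = 10.6


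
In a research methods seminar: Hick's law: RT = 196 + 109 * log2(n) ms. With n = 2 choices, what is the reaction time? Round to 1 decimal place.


RT = 196 + 109 * log2(2)
log2(2) = 1.0
RT = 196 + 109 * 1.0
= 196 + 109.0
= 305.0 ms


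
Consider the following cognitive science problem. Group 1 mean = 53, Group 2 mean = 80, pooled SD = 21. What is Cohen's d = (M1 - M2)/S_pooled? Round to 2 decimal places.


Cohen's d = (M1 - M2) / S_pooled
= (53 - 80) / 21
= -27 / 21
= -1.29


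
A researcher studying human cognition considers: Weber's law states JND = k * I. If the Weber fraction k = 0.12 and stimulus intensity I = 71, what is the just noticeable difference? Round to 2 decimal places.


JND = k * I
JND = 0.12 * 71
= 8.52


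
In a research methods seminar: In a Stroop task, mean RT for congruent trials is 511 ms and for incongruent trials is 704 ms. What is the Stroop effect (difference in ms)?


Stroop effect = RT(incongruent) - RT(congruent)
= 704 - 511
= 193 ms


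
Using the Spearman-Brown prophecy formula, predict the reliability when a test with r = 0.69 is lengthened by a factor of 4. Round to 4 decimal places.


r_new = n*r / (1 + (n-1)*r)
Numerator = 4 * 0.69 = 2.76
Denominator = 1 + 3 * 0.69 = 3.07
r_new = 2.76 / 3.07
= 0.8990


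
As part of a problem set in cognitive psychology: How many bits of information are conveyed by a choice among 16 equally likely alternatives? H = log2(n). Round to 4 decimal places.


H = log2(n)
H = log2(16)
= 4.0000


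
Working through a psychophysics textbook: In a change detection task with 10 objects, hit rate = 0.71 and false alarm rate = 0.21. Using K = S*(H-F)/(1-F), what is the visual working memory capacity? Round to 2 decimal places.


K = S * (H - F) / (1 - F)
H - F = 0.5
1 - F = 0.79
K = 10 * 0.5 / 0.79
= 6.33


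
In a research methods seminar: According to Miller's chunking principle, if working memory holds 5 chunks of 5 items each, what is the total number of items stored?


Total items = chunks * items_per_chunk
= 5 * 5
= 25


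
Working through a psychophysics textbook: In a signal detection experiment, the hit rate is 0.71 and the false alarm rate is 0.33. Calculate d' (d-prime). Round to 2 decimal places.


d' = z(HR) - z(FAR)
z(0.71) = 0.5534
z(0.33) = -0.4399
d' = 0.5534 - -0.4399
= 0.99


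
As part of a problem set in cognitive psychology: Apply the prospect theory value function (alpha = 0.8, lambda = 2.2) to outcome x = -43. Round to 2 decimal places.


Since x = -43 < 0, use v(x) = -lambda*(-x)^alpha
(-x) = 43
43^0.8 = 20.2663
v(-43) = -2.2 * 20.2663
= -44.59


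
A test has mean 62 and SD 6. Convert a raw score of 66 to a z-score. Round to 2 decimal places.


z = (X - mu) / sigma
= (66 - 62) / 6
= 4 / 6
= 0.67


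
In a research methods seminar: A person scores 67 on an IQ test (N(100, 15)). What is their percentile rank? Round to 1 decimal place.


z = (IQ - mean) / SD
z = (67 - 100) / 15 = -2.2
Percentile = Phi(-2.2) * 100
Phi(-2.2) = 0.013903
= 1.4


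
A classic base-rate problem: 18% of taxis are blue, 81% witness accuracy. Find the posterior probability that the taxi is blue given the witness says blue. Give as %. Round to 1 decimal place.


P(blue | says blue) = P(says blue | blue)*P(blue) / [P(says blue | blue)*P(blue) + P(says blue | not blue)*P(not blue)]
Numerator = 0.81 * 0.18 = 0.1458
False identification = 0.19 * 0.82 = 0.1558
P = 0.1458 / (0.1458 + 0.1558)
= 0.1458 / 0.3016
As percentage = 48.3


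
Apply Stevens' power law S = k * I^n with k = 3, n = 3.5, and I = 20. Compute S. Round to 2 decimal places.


S = 3 * 20^3.5
20^3.5 = 35777.0876
S = 3 * 35777.0876
= 107331.26


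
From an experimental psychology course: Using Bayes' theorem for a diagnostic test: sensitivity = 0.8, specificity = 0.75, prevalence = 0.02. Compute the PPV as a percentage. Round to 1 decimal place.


PPV = (sens * prev) / (sens * prev + (1-spec) * (1-prev))
Numerator = 0.8 * 0.02 = 0.016
P(positive and no disease) = (1 - spec) * (1 - prev) = (1 - 0.75) * (1 - 0.02) = 0.245
Denominator = 0.016 + 0.245 = 0.261
PPV = 0.016 / 0.261 = 0.061303
As percentage = 6.1


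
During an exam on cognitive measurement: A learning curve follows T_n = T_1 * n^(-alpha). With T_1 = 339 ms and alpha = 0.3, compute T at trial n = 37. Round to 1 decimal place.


T_n = 339 * 37^(-0.3)
37^(-0.3) = 0.338485
T_n = 339 * 0.338485
= 114.7 ms


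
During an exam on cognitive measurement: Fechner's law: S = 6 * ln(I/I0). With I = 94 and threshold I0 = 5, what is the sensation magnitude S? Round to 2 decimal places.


S = 6 * ln(94/5)
I/I0 = 18.8
ln(18.8) = 2.9339
S = 6 * 2.9339
= 17.60


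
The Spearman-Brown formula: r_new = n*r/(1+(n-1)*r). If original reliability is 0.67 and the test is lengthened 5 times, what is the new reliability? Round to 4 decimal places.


r_new = n*r / (1 + (n-1)*r)
Numerator = 5 * 0.67 = 3.35
Denominator = 1 + 4 * 0.67 = 3.68
r_new = 3.35 / 3.68
= 0.9103


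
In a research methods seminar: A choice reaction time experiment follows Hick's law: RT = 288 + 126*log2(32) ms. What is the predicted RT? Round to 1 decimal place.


RT = 288 + 126 * log2(32)
log2(32) = 5.0
RT = 288 + 126 * 5.0
= 288 + 630.0
= 918.0 ms


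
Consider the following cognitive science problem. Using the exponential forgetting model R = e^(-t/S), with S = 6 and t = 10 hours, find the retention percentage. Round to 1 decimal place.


R = e^(-t/S)
-t/S = -10/6 = -1.666667
R = e^(-1.666667) = 0.188876
Percentage = 0.188876 * 100
= 18.9


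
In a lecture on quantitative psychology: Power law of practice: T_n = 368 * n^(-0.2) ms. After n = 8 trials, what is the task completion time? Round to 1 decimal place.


T_n = 368 * 8^(-0.2)
8^(-0.2) = 0.659754
T_n = 368 * 0.659754
= 242.8 ms


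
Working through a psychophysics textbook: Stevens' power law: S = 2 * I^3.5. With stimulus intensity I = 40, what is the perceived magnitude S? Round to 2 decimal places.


S = 2 * 40^3.5
40^3.5 = 404771.5405
S = 2 * 404771.5405
= 809543.08


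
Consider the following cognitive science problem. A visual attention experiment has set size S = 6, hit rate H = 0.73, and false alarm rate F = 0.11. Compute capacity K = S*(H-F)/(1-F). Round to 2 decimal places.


K = S * (H - F) / (1 - F)
H - F = 0.62
1 - F = 0.89
K = 6 * 0.62 / 0.89
= 4.18


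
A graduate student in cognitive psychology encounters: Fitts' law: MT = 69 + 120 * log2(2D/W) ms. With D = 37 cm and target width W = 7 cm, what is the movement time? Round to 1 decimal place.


MT = 69 + 120 * log2(2*37/7)
2D/W = 10.571429
log2(10.571429) = 3.4021
MT = 69 + 120 * 3.4021
= 477.3 ms


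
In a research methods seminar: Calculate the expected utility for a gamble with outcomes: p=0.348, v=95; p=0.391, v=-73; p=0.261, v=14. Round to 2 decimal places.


EU = sum(p_i * v_i)
0.348 * 95 = 33.06
0.391 * -73 = -28.543
0.261 * 14 = 3.654
EU = 33.06 + -28.543 + 3.654
= 8.17


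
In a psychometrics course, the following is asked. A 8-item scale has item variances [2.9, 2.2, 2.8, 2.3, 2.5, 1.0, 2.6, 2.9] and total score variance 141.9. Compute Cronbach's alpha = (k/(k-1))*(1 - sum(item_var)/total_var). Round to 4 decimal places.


alpha = (k/(k-1)) * (1 - sum(s_i^2)/s_total^2)
sum(item variances) = 19.2
k/(k-1) = 8/7 = 1.142857
1 - 19.2/141.9 = 1 - 0.135307 = 0.864693
alpha = 1.142857 * 0.864693
= 0.9882


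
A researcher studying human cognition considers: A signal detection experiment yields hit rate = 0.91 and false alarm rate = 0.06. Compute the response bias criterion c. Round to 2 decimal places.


c = -0.5 * (z(HR) + z(FAR))
z(0.91) = 1.3408
z(0.06) = -1.5548
c = -0.5 * (1.3408 + -1.5548)
= -0.5 * -0.214
= 0.11


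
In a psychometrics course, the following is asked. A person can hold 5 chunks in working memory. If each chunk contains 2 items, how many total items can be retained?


Total items = chunks * items_per_chunk
= 5 * 2
= 10


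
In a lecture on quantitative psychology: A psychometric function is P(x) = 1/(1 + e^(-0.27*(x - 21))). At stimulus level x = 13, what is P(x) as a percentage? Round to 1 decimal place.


P(x) = 1/(1 + e^(-0.27*(13 - 21)))
Exponent = -0.27 * -8 = 2.16
e^(2.16) = 8.671138
P = 1/(1 + 8.671138) = 0.1034
Percentage = 10.3


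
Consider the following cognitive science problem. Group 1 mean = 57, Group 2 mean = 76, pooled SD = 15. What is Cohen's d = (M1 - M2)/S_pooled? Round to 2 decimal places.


Cohen's d = (M1 - M2) / S_pooled
= (57 - 76) / 15
= -19 / 15
= -1.27


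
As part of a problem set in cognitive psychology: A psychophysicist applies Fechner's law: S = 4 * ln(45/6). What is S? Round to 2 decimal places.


S = 4 * ln(45/6)
I/I0 = 7.5
ln(7.5) = 2.0149
S = 4 * 2.0149
= 8.06


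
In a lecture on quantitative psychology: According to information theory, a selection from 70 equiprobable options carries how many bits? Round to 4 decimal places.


H = log2(n)
H = log2(70)
= 6.1293


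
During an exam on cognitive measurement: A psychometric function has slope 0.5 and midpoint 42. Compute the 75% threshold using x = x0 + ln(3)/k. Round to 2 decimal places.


At P = 0.75: 0.75 = 1/(1 + e^(-k*(x-x0)))
Solving: e^(-k*(x-x0)) = 1/3
x = x0 + ln(3)/k
ln(3) = 1.0986
x = 42 + 1.0986/0.5
= 42 + 2.1972
= 44.20


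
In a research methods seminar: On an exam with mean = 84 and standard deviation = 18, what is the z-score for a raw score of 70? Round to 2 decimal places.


z = (X - mu) / sigma
= (70 - 84) / 18
= -14 / 18
= -0.78
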